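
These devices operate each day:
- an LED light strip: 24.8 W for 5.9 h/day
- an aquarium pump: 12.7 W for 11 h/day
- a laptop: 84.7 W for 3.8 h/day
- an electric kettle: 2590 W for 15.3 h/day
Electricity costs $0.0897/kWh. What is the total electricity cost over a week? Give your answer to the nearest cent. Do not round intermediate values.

$25.26

LED light strip: 24.8 W × 5.9 h × 7 d = 1,024 Wh = 1.024 kWh
aquarium pump: 12.7 W × 11 h × 7 d = 978 Wh = 0.9779 kWh
laptop: 84.7 W × 3.8 h × 7 d = 2,253 Wh = 2.253 kWh
electric kettle: 2590 W × 15.3 h × 7 d = 277,389 Wh = 277.4 kWh
Total energy = 1.024 + 0.9779 + 2.253 + 277.4 = 281.6 kWh
Cost = 281.6 kWh × $0.0897 = $25.26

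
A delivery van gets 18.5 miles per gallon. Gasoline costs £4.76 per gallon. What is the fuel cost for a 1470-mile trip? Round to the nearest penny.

Fuel = 1470 mi / 18.5 mpg = 79.46 gal
Cost = 79.46 gal × £4.76/gal = £378.23

£378.23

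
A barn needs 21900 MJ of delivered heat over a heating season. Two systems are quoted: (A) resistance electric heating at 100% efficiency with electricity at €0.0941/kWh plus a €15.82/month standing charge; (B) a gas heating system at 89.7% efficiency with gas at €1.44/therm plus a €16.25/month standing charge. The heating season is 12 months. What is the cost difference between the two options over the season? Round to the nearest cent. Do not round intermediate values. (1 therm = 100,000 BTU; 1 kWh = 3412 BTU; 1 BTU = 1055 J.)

€234.09

Heat load = 21900 MJ = 21,900,000,000 J / 1055 = 20,758,294 BTU
Gas: input = 20,758,294 / 0.897 = 23,141,911 BTU = 231.4 therm → 231.4 × €1.44 = €333.24; + 12 × €16.25 standing = €528.24
Electric: 20,758,294 BTU / 3412 = 6,084 kWh → × €0.0941 = €572.50; + 12 × €15.82 standing = €762.34
Difference = |€528.24 − €762.34| = €234.09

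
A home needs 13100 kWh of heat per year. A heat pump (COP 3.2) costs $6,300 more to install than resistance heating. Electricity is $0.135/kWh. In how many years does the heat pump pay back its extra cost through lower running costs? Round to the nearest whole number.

5 years

Resistance: 13100 kWh × $0.135 = $1,768.50/yr
Heat pump: 13100 / 3.2 = 4094 kWh in → × $0.135 = $552.66/yr
Annual savings = $1,215.84
Payback = $6,300 / $1,215.84 = 5.18 years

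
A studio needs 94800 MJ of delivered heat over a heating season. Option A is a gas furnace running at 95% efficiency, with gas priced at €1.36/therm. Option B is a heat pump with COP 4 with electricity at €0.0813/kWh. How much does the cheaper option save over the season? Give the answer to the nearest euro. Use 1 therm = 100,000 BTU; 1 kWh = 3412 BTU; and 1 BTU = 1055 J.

€751

Heat load = 94800 MJ = 94,800,000,000 J / 1055 = 89,857,820 BTU
Gas: input = 89,857,820 / 0.95 = 94,587,179 BTU = 945.9 therm → 945.9 × €1.36 = €1,286.39
Heat pump: 89,857,820 BTU / 3412 = 26,340 kWh heat; / 4 = 6,584 kWh in → × €0.0813 = €535.28
Difference = |€1,286.39 − €535.28| = €751.11 ≈ €751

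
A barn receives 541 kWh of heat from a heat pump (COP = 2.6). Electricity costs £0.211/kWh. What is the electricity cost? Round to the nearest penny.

Electrical input = 541 kWh / 2.6 = 208.1 kWh
Cost = 208.1 × £0.211/kWh = £43.90

£43.90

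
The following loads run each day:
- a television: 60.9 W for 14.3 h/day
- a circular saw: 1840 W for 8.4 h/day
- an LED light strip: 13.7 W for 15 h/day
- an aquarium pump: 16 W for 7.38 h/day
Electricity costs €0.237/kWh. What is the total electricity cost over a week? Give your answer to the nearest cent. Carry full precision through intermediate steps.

television: 60.9 W × 14.3 h × 7 d = 6,096 Wh = 6.096 kWh
circular saw: 1840 W × 8.4 h × 7 d = 108,192 Wh = 108.2 kWh
LED light strip: 13.7 W × 15 h × 7 d = 1,438 Wh = 1.438 kWh
aquarium pump: 16 W × 7.38 h × 7 d = 827 Wh = 0.8266 kWh
Total energy = 6.096 + 108.2 + 1.438 + 0.8266 = 116.6 kWh
Cost = 116.6 kWh × €0.237 = €27.62

€27.62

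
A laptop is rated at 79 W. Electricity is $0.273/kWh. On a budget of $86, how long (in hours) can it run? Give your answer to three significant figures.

Energy budget = $86 / $0.273 per kWh = 315 kWh = 315,018 Wh
Runtime = 315,018 Wh / 79 W = 3,988 h

3990 h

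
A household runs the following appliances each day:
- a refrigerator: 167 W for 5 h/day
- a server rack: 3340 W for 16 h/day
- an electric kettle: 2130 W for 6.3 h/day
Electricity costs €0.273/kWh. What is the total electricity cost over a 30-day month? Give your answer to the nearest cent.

refrigerator: 167 W × 5 h × 30 d = 25,050 Wh = 25.05 kWh
server rack: 3340 W × 16 h × 30 d = 1,603,200 Wh = 1,603 kWh
electric kettle: 2130 W × 6.3 h × 30 d = 402,570 Wh = 402.6 kWh
Total energy = 25.05 + 1,603 + 402.6 = 2,031 kWh
Cost = 2,031 kWh × €0.273 = €554.41

€554.41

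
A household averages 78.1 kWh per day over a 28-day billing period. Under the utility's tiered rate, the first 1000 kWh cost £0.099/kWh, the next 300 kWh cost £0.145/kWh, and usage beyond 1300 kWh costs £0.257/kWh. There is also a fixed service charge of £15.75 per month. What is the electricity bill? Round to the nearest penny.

£386.16

Usage = 78.1 kWh/day × 28 days = 2186.8 kWh
First 1000 kWh × £0.099 = £99.00
Next 300 kWh × £0.145 = £43.50
Remaining 886.8 kWh × £0.257 = £227.91
Energy charge = £370.41; + service £15.75 = £386.16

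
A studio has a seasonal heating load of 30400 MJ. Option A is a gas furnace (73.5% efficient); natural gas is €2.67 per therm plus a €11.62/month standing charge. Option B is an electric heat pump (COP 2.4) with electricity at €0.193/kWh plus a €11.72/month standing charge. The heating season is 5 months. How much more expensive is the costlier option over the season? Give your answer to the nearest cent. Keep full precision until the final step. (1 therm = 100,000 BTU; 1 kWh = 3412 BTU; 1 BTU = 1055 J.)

€367.12

Heat load = 30400 MJ = 30,400,000,000 J / 1055 = 28,815,166 BTU
Gas: input = 28,815,166 / 0.735 = 39,204,307 BTU = 392 therm → 392 × €2.67 = €1,046.76; + 5 × €11.62 standing = €1,104.86
Heat pump: 28,815,166 BTU / 3412 = 8,445 kWh heat; / 2.4 = 3,519 kWh in → × €0.193 = €679.14; + 5 × €11.72 standing = €737.74
Difference = |€1,104.86 − €737.74| = €367.12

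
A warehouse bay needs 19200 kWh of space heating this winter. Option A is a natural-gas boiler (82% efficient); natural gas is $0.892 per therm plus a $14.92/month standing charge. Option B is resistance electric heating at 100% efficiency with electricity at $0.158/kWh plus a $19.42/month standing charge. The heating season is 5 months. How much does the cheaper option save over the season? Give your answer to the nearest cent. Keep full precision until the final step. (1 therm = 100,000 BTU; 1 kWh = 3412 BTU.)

$2343.47

Heat load = 19200 kWh × 3412 = 65,510,400 BTU
Gas: input = 65,510,400 / 0.82 = 79,890,732 BTU = 798.9 therm → 798.9 × $0.892 = $712.63; + 5 × $14.92 standing = $787.23
Electric: 65,510,400 BTU / 3412 = 19,200 kWh → × $0.158 = $3,033.60; + 5 × $19.42 standing = $3,130.70
Difference = |$787.23 − $3,130.70| = $2,343.47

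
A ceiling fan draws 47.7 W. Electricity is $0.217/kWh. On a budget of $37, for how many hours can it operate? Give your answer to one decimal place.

3574.6 h

Energy budget = $37 / $0.217 per kWh = 170.5 kWh = 170,507 Wh
Runtime = 170,507 Wh / 47.7 W = 3,575 h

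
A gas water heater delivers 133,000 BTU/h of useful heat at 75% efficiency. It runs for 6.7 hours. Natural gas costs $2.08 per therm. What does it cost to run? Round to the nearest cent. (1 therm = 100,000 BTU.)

$24.71

Heat delivered = 133,000 BTU/h × 6.7 h = 891,100 BTU
Gas input = 891,100 / 0.75 = 1,188,133 BTU
= 1,188,133 / 100,000 = 11.88 therm
Cost = 11.88 × $2.08/therm = $24.71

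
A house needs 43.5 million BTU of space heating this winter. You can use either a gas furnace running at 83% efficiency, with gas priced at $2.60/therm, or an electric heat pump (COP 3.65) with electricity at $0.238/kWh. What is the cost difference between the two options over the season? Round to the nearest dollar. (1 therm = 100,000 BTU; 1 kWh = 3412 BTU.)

$531

Heat load = 43.5 × 10⁶ BTU = 43,500,000 BTU
Gas: input = 43,500,000 / 0.83 = 52,409,639 BTU = 524.1 therm → 524.1 × $2.60 = $1,362.65
Heat pump: 43,500,000 BTU / 3412 = 12,750 kWh heat; / 3.65 = 3,493 kWh in → × $0.238 = $831.31
Difference = |$1,362.65 − $831.31| = $531.34 ≈ $531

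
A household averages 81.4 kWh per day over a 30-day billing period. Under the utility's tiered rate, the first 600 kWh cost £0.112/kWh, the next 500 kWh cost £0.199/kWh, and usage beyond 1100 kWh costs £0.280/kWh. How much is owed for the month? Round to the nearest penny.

£542.46

Usage = 81.4 kWh/day × 30 days = 2442 kWh
First 600 kWh × £0.112 = £67.20
Next 500 kWh × £0.199 = £99.50
Remaining 1342 kWh × £0.280 = £375.76
Total = £542.46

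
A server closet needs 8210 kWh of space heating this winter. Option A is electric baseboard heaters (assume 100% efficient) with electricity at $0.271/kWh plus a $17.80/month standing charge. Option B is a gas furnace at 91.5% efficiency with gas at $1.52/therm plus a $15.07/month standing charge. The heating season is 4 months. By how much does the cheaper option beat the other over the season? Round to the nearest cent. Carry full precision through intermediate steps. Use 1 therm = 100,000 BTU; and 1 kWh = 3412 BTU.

Heat load = 8210 kWh × 3412 = 28,012,520 BTU
Gas: input = 28,012,520 / 0.915 = 30,614,776 BTU = 306.1 therm → 306.1 × $1.52 = $465.34; + 4 × $15.07 standing = $525.62
Electric: 28,012,520 BTU / 3412 = 8,210 kWh → × $0.271 = $2,224.91; + 4 × $17.80 standing = $2,296.11
Difference = |$525.62 − $2,296.11| = $1,770.49

$1770.49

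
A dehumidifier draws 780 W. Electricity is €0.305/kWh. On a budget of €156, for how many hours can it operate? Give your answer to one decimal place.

655.7 h

Energy budget = €156 / €0.305 per kWh = 511.5 kWh = 511,475 Wh
Runtime = 511,475 Wh / 780 W = 655.7 h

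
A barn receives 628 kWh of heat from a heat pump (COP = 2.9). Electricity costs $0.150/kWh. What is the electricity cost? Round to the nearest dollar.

$32

Electrical input = 628 kWh / 2.9 = 216.6 kWh
Cost = 216.6 × $0.150/kWh = $32.48 ≈ $32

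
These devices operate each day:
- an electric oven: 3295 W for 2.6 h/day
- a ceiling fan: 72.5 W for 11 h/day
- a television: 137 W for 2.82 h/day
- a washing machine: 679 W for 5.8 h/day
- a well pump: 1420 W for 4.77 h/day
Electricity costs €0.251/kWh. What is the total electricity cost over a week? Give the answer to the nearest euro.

€36

electric oven: 3295 W × 2.6 h × 7 d = 59,969 Wh = 59.97 kWh
ceiling fan: 72.5 W × 11 h × 7 d = 5,582 Wh = 5.582 kWh
television: 137 W × 2.82 h × 7 d = 2,704 Wh = 2.704 kWh
washing machine: 679 W × 5.8 h × 7 d = 27,567 Wh = 27.57 kWh
well pump: 1420 W × 4.77 h × 7 d = 47,414 Wh = 47.41 kWh
Total energy = 59.97 + 5.582 + 2.704 + 27.57 + 47.41 = 143.2 kWh
Cost = 143.2 kWh × €0.251 = €35.95 ≈ €36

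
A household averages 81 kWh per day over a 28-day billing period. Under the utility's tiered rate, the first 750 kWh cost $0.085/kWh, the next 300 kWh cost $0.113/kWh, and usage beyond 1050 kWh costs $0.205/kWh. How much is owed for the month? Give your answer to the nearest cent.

Usage = 81 kWh/day × 28 days = 2268 kWh
First 750 kWh × $0.085 = $63.75
Next 300 kWh × $0.113 = $33.90
Remaining 1218 kWh × $0.205 = $249.69
Total = $347.34

$347.34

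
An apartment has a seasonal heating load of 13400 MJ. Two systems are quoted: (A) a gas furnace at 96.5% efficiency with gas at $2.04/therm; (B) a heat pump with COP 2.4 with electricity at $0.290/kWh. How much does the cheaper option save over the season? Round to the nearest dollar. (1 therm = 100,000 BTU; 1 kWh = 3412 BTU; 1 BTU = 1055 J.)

Heat load = 13400 MJ = 13,400,000,000 J / 1055 = 12,701,422 BTU
Gas: input = 12,701,422 / 0.965 = 13,162,095 BTU = 131.6 therm → 131.6 × $2.04 = $268.51
Heat pump: 12,701,422 BTU / 3412 = 3,723 kWh heat; / 2.4 = 1,551 kWh in → × $0.290 = $449.81
Difference = |$268.51 − $449.81| = $181.30 ≈ $181

$181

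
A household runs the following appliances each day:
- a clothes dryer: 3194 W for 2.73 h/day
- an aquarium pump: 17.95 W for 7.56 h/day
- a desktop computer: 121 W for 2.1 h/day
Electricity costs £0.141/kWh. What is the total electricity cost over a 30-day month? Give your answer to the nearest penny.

clothes dryer: 3194 W × 2.73 h × 30 d = 261,589 Wh = 261.6 kWh
aquarium pump: 17.95 W × 7.56 h × 30 d = 4,071 Wh = 4.071 kWh
desktop computer: 121 W × 2.1 h × 30 d = 7,623 Wh = 7.623 kWh
Total energy = 261.6 + 4.071 + 7.623 = 273.3 kWh
Cost = 273.3 kWh × £0.141 = £38.53

£38.53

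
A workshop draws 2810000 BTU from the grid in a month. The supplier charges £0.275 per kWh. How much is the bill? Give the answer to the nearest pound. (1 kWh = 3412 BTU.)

£226

2810000 BTU × (0.00029308 kWh/BTU) = 823.6 kWh
Cost = 823.6 kWh × £0.275/kWh = £226.48 ≈ £226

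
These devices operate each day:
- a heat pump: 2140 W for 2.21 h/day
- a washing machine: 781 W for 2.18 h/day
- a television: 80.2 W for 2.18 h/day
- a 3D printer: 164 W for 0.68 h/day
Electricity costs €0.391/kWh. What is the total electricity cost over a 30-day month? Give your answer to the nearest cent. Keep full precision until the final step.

heat pump: 2140 W × 2.21 h × 30 d = 141,882 Wh = 141.9 kWh
washing machine: 781 W × 2.18 h × 30 d = 51,077 Wh = 51.08 kWh
television: 80.2 W × 2.18 h × 30 d = 5,245 Wh = 5.245 kWh
3D printer: 164 W × 0.68 h × 30 d = 3,346 Wh = 3.346 kWh
Total energy = 141.9 + 51.08 + 5.245 + 3.346 = 201.6 kWh
Cost = 201.6 kWh × €0.391 = €78.81

€78.81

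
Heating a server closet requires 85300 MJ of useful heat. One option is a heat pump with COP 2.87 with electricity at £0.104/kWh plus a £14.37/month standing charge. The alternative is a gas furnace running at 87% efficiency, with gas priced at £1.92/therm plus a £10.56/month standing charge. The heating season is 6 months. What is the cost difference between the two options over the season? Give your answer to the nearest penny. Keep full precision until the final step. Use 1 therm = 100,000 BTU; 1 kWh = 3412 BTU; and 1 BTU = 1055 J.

£902.79

Heat load = 85300 MJ = 85,300,000,000 J / 1055 = 80,853,081 BTU
Gas: input = 80,853,081 / 0.87 = 92,934,575 BTU = 929.3 therm → 929.3 × £1.92 = £1,784.34; + 6 × £10.56 standing = £1,847.70
Heat pump: 80,853,081 BTU / 3412 = 23,700 kWh heat; / 2.87 = 8,257 kWh in → × £0.104 = £858.70; + 6 × £14.37 standing = £944.92
Difference = |£1,847.70 − £944.92| = £902.79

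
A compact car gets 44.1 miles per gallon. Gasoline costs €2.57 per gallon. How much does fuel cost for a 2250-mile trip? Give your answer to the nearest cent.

€131.12

Fuel = 2250 mi / 44.1 mpg = 51.02 gal
Cost = 51.02 gal × €2.57/gal = €131.12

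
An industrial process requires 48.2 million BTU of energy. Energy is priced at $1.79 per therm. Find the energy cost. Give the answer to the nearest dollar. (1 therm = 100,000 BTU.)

48.2 million BTU × (10 therm/million BTU) = 482 therm
Cost = 482 therm × $1.79/therm = $862.78 ≈ $863

$863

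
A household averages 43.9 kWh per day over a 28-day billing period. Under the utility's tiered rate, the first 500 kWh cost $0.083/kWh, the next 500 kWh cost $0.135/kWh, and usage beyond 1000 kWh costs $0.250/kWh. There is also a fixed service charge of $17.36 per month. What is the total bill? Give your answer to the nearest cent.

$183.66

Usage = 43.9 kWh/day × 28 days = 1229.2 kWh
First 500 kWh × $0.083 = $41.50
Next 500 kWh × $0.135 = $67.50
Remaining 229.2 kWh × $0.250 = $57.30
Energy charge = $166.30; + service $17.36 = $183.66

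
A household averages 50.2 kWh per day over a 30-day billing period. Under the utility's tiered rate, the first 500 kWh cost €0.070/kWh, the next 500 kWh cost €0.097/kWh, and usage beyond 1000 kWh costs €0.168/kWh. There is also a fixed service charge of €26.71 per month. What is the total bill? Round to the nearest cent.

Usage = 50.2 kWh/day × 30 days = 1506 kWh
First 500 kWh × €0.070 = €35.00
Next 500 kWh × €0.097 = €48.50
Remaining 506 kWh × €0.168 = €85.01
Energy charge = €168.51; + service €26.71 = €195.22

€195.22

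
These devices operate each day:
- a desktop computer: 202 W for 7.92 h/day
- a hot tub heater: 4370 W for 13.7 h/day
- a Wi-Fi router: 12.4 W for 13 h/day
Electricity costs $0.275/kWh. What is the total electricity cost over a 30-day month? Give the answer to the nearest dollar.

$508

desktop computer: 202 W × 7.92 h × 30 d = 47,995 Wh = 48 kWh
hot tub heater: 4370 W × 13.7 h × 30 d = 1,796,070 Wh = 1,796 kWh
Wi-Fi router: 12.4 W × 13 h × 30 d = 4,836 Wh = 4.836 kWh
Total energy = 48 + 1,796 + 4.836 = 1,849 kWh
Cost = 1,849 kWh × $0.275 = $508.45 ≈ $508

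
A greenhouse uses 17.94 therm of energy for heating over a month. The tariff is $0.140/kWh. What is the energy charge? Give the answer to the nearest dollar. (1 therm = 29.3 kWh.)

17.94 therm × (29.3 kWh/therm) = 525.6 kWh
Cost = 525.6 kWh × $0.140/kWh = $73.59 ≈ $74

$74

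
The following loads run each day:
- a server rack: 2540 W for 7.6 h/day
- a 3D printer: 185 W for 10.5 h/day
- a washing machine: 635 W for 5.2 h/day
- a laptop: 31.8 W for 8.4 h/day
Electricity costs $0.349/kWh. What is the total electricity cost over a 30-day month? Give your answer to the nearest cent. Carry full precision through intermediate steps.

server rack: 2540 W × 7.6 h × 30 d = 579,120 Wh = 579.1 kWh
3D printer: 185 W × 10.5 h × 30 d = 58,275 Wh = 58.27 kWh
washing machine: 635 W × 5.2 h × 30 d = 99,060 Wh = 99.06 kWh
laptop: 31.8 W × 8.4 h × 30 d = 8,014 Wh = 8.014 kWh
Total energy = 579.1 + 58.27 + 99.06 + 8.014 = 744.5 kWh
Cost = 744.5 kWh × $0.349 = $259.82

$259.82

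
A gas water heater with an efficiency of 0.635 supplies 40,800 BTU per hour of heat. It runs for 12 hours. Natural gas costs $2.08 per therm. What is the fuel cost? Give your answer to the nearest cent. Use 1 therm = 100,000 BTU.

Heat delivered = 40,800 BTU/h × 12 h = 489,600 BTU
Gas input = 489,600 / 0.635 = 771,024 BTU
= 771,024 / 100,000 = 7.71 therm
Cost = 7.71 × $2.08/therm = $16.04

$16.04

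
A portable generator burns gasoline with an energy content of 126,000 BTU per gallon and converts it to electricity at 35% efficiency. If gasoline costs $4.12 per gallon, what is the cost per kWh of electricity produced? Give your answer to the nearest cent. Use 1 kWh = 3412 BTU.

Electrical output per gallon = 126,000 BTU × 0.35 / 3412 BTU/kWh = 12.92 kWh
Cost per kWh = $4.12 / 12.92 kWh = $0.319

$0.32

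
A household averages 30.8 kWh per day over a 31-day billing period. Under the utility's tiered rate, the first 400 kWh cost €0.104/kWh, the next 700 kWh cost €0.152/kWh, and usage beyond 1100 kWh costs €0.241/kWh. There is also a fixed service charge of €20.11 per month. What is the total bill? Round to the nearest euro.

€146

Usage = 30.8 kWh/day × 31 days = 954.8 kWh
First 400 kWh × €0.104 = €41.60
Next 554.8 kWh × €0.152 = €84.33
Remaining tier: 0 kWh (not reached)
Energy charge = €125.93; + service €20.11 = €146.04 ≈ €146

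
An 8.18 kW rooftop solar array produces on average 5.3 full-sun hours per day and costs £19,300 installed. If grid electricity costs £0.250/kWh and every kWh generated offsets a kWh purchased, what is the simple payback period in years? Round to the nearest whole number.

Daily generation = 8.18 kW × 5.3 h = 43.35 kWh
Annual generation = 43.35 × 365 = 15824 kWh
Annual savings = 15824 × £0.250 = £3,956.05
Payback = £19,300 / £3,956.05 = 4.88 years

5 years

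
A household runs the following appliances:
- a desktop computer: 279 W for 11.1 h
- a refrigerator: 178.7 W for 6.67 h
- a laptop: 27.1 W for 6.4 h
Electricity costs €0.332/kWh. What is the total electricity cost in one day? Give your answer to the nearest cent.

€1.48

desktop computer: 279 W × 11.1 h = 3,097 Wh = 3.097 kWh
refrigerator: 178.7 W × 6.67 h = 1,192 Wh = 1.192 kWh
laptop: 27.1 W × 6.4 h = 173 Wh = 0.1734 kWh
Total energy = 3.097 + 1.192 + 0.1734 = 4.462 kWh
Cost = 4.462 kWh × €0.332 = €1.48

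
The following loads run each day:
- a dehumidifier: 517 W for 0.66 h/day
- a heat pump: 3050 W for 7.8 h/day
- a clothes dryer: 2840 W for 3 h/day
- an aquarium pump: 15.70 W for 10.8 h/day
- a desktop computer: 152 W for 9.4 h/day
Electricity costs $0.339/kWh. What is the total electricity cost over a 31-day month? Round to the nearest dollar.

$360

dehumidifier: 517 W × 0.66 h × 31 d = 10,578 Wh = 10.58 kWh
heat pump: 3050 W × 7.8 h × 31 d = 737,490 Wh = 737.5 kWh
clothes dryer: 2840 W × 3 h × 31 d = 264,120 Wh = 264.1 kWh
aquarium pump: 15.70 W × 10.8 h × 31 d = 5,256 Wh = 5.256 kWh
desktop computer: 152 W × 9.4 h × 31 d = 44,293 Wh = 44.29 kWh
Total energy = 10.58 + 737.5 + 264.1 + 5.256 + 44.29 = 1,062 kWh
Cost = 1,062 kWh × $0.339 = $359.93 ≈ $360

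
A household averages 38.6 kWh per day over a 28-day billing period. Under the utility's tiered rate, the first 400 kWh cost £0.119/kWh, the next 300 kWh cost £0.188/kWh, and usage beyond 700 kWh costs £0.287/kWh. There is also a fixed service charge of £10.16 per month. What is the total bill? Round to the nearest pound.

Usage = 38.6 kWh/day × 28 days = 1080.8 kWh
First 400 kWh × £0.119 = £47.60
Next 300 kWh × £0.188 = £56.40
Remaining 380.8 kWh × £0.287 = £109.29
Energy charge = £213.29; + service £10.16 = £223.45 ≈ £223

£223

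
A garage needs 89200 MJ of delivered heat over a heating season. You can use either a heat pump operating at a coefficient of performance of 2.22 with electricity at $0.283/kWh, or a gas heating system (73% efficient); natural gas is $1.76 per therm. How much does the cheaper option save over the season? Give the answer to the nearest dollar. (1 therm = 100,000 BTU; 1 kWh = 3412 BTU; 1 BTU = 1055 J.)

Heat load = 89200 MJ = 89,200,000,000 J / 1055 = 84,549,763 BTU
Gas: input = 84,549,763 / 0.73 = 115,821,593 BTU = 1,158 therm → 1,158 × $1.76 = $2,038.46
Heat pump: 84,549,763 BTU / 3412 = 24,780 kWh heat; / 2.22 = 11,160 kWh in → × $0.283 = $3,158.91
Difference = |$2,038.46 − $3,158.91| = $1,120.45 ≈ $1120

$1120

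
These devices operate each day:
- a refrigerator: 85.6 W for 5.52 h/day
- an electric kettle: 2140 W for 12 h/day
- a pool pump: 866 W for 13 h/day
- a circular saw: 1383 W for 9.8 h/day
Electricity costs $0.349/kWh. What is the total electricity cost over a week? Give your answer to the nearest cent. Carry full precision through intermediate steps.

refrigerator: 85.6 W × 5.52 h × 7 d = 3,308 Wh = 3.308 kWh
electric kettle: 2140 W × 12 h × 7 d = 179,760 Wh = 179.8 kWh
pool pump: 866 W × 13 h × 7 d = 78,806 Wh = 78.81 kWh
circular saw: 1383 W × 9.8 h × 7 d = 94,874 Wh = 94.87 kWh
Total energy = 3.308 + 179.8 + 78.81 + 94.87 = 356.7 kWh
Cost = 356.7 kWh × $0.349 = $124.50

$124.50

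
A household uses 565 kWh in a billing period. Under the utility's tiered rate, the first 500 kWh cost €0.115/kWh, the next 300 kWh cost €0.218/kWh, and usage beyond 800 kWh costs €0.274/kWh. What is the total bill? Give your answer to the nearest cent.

€71.67

First 500 kWh × €0.115 = €57.50
Next 65 kWh × €0.218 = €14.17
Remaining tier: 0 kWh (not reached)
Total = €71.67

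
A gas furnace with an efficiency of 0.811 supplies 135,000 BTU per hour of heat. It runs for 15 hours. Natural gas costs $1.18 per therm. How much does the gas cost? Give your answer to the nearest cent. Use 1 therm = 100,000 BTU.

$29.46

Heat delivered = 135,000 BTU/h × 15 h = 2,025,000 BTU
Gas input = 2,025,000 / 0.811 = 2,496,917 BTU
= 2,496,917 / 100,000 = 24.97 therm
Cost = 24.97 × $1.18/therm = $29.46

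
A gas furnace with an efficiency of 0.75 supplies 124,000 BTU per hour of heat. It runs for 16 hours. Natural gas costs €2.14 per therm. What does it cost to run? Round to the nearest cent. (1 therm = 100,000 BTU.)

Heat delivered = 124,000 BTU/h × 16 h = 1,984,000 BTU
Gas input = 1,984,000 / 0.75 = 2,645,333 BTU
= 2,645,333 / 100,000 = 26.45 therm
Cost = 26.45 × €2.14/therm = €56.61

€56.61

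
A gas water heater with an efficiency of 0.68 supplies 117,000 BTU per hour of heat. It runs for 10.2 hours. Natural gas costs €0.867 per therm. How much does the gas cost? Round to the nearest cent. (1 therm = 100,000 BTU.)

Heat delivered = 117,000 BTU/h × 10.2 h = 1,193,400 BTU
Gas input = 1,193,400 / 0.68 = 1,755,000 BTU
= 1,755,000 / 100,000 = 17.55 therm
Cost = 17.55 × €0.867/therm = €15.22

€15.22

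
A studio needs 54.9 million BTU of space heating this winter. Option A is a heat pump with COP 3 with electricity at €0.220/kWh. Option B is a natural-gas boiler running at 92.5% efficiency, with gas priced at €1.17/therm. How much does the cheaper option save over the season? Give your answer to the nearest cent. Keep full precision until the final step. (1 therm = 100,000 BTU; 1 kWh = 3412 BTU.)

€485.54

Heat load = 54.9 × 10⁶ BTU = 54,900,000 BTU
Gas: input = 54,900,000 / 0.925 = 59,351,351 BTU = 593.5 therm → 593.5 × €1.17 = €694.41
Heat pump: 54,900,000 BTU / 3412 = 16,090 kWh heat; / 3 = 5,363 kWh in → × €0.220 = €1,179.95
Difference = |€694.41 − €1,179.95| = €485.54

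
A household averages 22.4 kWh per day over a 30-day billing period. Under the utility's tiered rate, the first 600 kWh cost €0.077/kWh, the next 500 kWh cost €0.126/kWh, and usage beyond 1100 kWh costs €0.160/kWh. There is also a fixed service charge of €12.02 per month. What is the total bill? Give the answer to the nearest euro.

€67

Usage = 22.4 kWh/day × 30 days = 672 kWh
First 600 kWh × €0.077 = €46.20
Next 72 kWh × €0.126 = €9.07
Remaining tier: 0 kWh (not reached)
Energy charge = €55.27; + service €12.02 = €67.29 ≈ €67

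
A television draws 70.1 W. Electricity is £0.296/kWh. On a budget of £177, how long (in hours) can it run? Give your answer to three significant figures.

8530 h

Energy budget = £177 / £0.296 per kWh = 598 kWh = 597,973 Wh
Runtime = 597,973 Wh / 70.1 W = 8,530 h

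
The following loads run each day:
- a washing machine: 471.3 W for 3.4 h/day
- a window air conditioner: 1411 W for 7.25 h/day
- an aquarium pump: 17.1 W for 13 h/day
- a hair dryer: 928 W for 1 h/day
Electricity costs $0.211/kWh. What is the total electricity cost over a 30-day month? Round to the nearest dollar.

washing machine: 471.3 W × 3.4 h × 30 d = 48,073 Wh = 48.07 kWh
window air conditioner: 1411 W × 7.25 h × 30 d = 306,892 Wh = 306.9 kWh
aquarium pump: 17.1 W × 13 h × 30 d = 6,669 Wh = 6.669 kWh
hair dryer: 928 W × 1 h × 30 d = 27,840 Wh = 27.84 kWh
Total energy = 48.07 + 306.9 + 6.669 + 27.84 = 389.5 kWh
Cost = 389.5 kWh × $0.211 = $82.18 ≈ $82

$82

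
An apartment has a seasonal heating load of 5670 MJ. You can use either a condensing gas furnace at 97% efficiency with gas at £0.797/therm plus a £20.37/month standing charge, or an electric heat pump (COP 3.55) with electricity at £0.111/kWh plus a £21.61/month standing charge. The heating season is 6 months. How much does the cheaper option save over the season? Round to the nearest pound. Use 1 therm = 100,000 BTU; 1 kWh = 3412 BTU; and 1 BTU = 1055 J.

£13

Heat load = 5670 MJ = 5,670,000,000 J / 1055 = 5,374,408 BTU
Gas: input = 5,374,408 / 0.97 = 5,540,626 BTU = 55.41 therm → 55.41 × £0.797 = £44.16; + 6 × £20.37 standing = £166.38
Heat pump: 5,374,408 BTU / 3412 = 1,575 kWh heat; / 3.55 = 443.7 kWh in → × £0.111 = £49.25; + 6 × £21.61 standing = £178.91
Difference = |£166.38 − £178.91| = £12.53 ≈ £13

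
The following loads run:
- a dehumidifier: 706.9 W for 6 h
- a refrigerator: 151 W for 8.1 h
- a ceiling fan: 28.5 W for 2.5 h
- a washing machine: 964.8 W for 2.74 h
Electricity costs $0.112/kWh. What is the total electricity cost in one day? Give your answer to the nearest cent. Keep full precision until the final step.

$0.92

dehumidifier: 706.9 W × 6 h = 4,241 Wh = 4.241 kWh
refrigerator: 151 W × 8.1 h = 1,223 Wh = 1.223 kWh
ceiling fan: 28.5 W × 2.5 h = 71 Wh = 0.07125 kWh
washing machine: 964.8 W × 2.74 h = 2,644 Wh = 2.644 kWh
Total energy = 4.241 + 1.223 + 0.07125 + 2.644 = 8.179 kWh
Cost = 8.179 kWh × $0.112 = $0.92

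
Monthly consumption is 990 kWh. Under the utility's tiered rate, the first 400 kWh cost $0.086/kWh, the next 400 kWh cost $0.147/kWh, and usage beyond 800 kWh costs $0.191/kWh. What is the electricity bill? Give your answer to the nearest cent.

First 400 kWh × $0.086 = $34.40
Next 400 kWh × $0.147 = $58.80
Remaining 190 kWh × $0.191 = $36.29
Total = $129.49

$129.49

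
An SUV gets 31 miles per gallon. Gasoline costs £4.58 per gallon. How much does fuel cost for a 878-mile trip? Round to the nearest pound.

£130

Fuel = 878 mi / 31 mpg = 28.32 gal
Cost = 28.32 gal × £4.58/gal = £129.72 ≈ £130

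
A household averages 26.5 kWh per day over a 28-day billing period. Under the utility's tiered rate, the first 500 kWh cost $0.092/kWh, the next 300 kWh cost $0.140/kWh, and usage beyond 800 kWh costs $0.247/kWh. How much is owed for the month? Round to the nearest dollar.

Usage = 26.5 kWh/day × 28 days = 742 kWh
First 500 kWh × $0.092 = $46.00
Next 242 kWh × $0.140 = $33.88
Remaining tier: 0 kWh (not reached)
Total = $79.88 ≈ $80

$80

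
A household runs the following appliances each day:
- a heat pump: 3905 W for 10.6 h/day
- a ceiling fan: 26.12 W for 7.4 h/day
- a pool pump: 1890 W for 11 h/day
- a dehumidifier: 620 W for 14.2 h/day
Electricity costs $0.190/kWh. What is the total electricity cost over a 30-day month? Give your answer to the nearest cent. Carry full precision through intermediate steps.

heat pump: 3905 W × 10.6 h × 30 d = 1,241,790 Wh = 1,242 kWh
ceiling fan: 26.12 W × 7.4 h × 30 d = 5,799 Wh = 5.799 kWh
pool pump: 1890 W × 11 h × 30 d = 623,700 Wh = 623.7 kWh
dehumidifier: 620 W × 14.2 h × 30 d = 264,120 Wh = 264.1 kWh
Total energy = 1,242 + 5.799 + 623.7 + 264.1 = 2,135 kWh
Cost = 2,135 kWh × $0.190 = $405.73

$405.73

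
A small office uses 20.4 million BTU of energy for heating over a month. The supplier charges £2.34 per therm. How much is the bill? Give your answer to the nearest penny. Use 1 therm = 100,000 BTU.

20.4 million BTU × (10 therm/million BTU) = 204 therm
Cost = 204 therm × £2.34/therm = £477.36

£477.36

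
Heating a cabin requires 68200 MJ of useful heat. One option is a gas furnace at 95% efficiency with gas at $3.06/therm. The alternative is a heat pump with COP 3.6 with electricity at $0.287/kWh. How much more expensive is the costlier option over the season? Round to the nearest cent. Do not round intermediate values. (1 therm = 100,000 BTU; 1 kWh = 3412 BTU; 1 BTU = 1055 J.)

$571.80

Heat load = 68200 MJ = 68,200,000,000 J / 1055 = 64,644,550 BTU
Gas: input = 64,644,550 / 0.95 = 68,046,894 BTU = 680.5 therm → 680.5 × $3.06 = $2,082.23
Heat pump: 64,644,550 BTU / 3412 = 18,950 kWh heat; / 3.6 = 5,263 kWh in → × $0.287 = $1,510.44
Difference = |$2,082.23 − $1,510.44| = $571.80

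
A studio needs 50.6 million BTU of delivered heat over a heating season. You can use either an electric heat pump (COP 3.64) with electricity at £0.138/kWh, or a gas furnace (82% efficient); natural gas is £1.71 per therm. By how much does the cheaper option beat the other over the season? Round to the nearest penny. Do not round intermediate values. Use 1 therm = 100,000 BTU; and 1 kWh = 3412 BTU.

£492.96

Heat load = 50.6 × 10⁶ BTU = 50,600,000 BTU
Gas: input = 50,600,000 / 0.82 = 61,707,317 BTU = 617.1 therm → 617.1 × £1.71 = £1,055.20
Heat pump: 50,600,000 BTU / 3412 = 14,830 kWh heat; / 3.64 = 4,074 kWh in → × £0.138 = £562.24
Difference = |£1,055.20 − £562.24| = £492.96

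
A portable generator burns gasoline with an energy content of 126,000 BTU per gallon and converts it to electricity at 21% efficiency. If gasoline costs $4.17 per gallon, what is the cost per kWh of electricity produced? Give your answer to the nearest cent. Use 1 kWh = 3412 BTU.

$0.54

Electrical output per gallon = 126,000 BTU × 0.21 / 3412 BTU/kWh = 7.755 kWh
Cost per kWh = $4.17 / 7.755 kWh = $0.538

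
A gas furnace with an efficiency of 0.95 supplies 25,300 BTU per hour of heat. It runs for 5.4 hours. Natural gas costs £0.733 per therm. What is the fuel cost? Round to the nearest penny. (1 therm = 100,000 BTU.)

Heat delivered = 25,300 BTU/h × 5.4 h = 136,620 BTU
Gas input = 136,620 / 0.95 = 143,811 BTU
= 143,811 / 100,000 = 1.438 therm
Cost = 1.438 × £0.733/therm = £1.05

£1.05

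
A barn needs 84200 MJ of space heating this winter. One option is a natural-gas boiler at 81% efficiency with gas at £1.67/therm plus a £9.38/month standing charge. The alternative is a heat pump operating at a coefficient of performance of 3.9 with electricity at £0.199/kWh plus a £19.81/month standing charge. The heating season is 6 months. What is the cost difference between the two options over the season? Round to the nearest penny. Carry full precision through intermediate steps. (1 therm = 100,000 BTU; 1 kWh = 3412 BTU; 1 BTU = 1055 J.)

Heat load = 84200 MJ = 84,200,000,000 J / 1055 = 79,810,427 BTU
Gas: input = 79,810,427 / 0.810 = 98,531,391 BTU = 985.3 therm → 985.3 × £1.67 = £1,645.47; + 6 × £9.38 standing = £1,701.75
Heat pump: 79,810,427 BTU / 3412 = 23,390 kWh heat; / 3.9 = 5,998 kWh in → × £0.199 = £1,193.55; + 6 × £19.81 standing = £1,312.41
Difference = |£1,701.75 − £1,312.41| = £389.35

£389.35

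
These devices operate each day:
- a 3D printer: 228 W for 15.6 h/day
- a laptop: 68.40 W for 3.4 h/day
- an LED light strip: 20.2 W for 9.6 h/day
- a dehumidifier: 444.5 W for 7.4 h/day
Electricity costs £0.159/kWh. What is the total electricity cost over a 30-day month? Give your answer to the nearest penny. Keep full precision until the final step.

3D printer: 228 W × 15.6 h × 30 d = 106,704 Wh = 106.7 kWh
laptop: 68.40 W × 3.4 h × 30 d = 6,977 Wh = 6.977 kWh
LED light strip: 20.2 W × 9.6 h × 30 d = 5,818 Wh = 5.818 kWh
dehumidifier: 444.5 W × 7.4 h × 30 d = 98,679 Wh = 98.68 kWh
Total energy = 106.7 + 6.977 + 5.818 + 98.68 = 218.2 kWh
Cost = 218.2 kWh × £0.159 = £34.69

£34.69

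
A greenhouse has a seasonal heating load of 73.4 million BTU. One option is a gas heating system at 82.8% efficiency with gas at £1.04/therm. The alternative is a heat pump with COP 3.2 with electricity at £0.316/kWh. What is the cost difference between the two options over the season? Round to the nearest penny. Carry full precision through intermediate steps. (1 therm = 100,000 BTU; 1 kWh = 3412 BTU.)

Heat load = 73.4 × 10⁶ BTU = 73,400,000 BTU
Gas: input = 73,400,000 / 0.828 = 88,647,343 BTU = 886.5 therm → 886.5 × £1.04 = £921.93
Heat pump: 73,400,000 BTU / 3412 = 21,510 kWh heat; / 3.2 = 6,723 kWh in → × £0.316 = £2,124.34
Difference = |£921.93 − £2,124.34| = £1,202.41

£1202.41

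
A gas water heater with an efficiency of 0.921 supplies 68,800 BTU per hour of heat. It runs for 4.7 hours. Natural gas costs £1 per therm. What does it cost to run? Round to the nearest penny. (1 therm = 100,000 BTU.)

£3.51

Heat delivered = 68,800 BTU/h × 4.7 h = 323,360 BTU
Gas input = 323,360 / 0.921 = 351,097 BTU
= 351,097 / 100,000 = 3.511 therm
Cost = 3.511 × £1/therm = £3.51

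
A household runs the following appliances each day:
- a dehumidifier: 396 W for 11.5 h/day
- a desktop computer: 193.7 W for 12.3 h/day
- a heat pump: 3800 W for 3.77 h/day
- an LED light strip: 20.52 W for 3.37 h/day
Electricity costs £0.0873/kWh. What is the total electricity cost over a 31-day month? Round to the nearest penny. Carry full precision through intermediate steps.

dehumidifier: 396 W × 11.5 h × 31 d = 141,174 Wh = 141.2 kWh
desktop computer: 193.7 W × 12.3 h × 31 d = 73,858 Wh = 73.86 kWh
heat pump: 3800 W × 3.77 h × 31 d = 444,106 Wh = 444.1 kWh
LED light strip: 20.52 W × 3.37 h × 31 d = 2,144 Wh = 2.144 kWh
Total energy = 141.2 + 73.86 + 444.1 + 2.144 = 661.3 kWh
Cost = 661.3 kWh × £0.0873 = £57.73

£57.73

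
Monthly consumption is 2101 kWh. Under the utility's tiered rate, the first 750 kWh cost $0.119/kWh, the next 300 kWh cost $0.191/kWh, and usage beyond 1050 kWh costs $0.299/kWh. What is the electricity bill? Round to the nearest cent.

First 750 kWh × $0.119 = $89.25
Next 300 kWh × $0.191 = $57.30
Remaining 1051 kWh × $0.299 = $314.25
Total = $460.80

$460.80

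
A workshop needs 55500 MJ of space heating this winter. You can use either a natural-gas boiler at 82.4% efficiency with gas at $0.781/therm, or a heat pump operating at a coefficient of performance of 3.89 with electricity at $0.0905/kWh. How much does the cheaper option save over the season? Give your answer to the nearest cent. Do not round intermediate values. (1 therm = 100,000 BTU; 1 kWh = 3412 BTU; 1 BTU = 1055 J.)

$139.91

Heat load = 55500 MJ = 55,500,000,000 J / 1055 = 52,606,635 BTU
Gas: input = 52,606,635 / 0.824 = 63,843,004 BTU = 638.4 therm → 638.4 × $0.781 = $498.61
Heat pump: 52,606,635 BTU / 3412 = 15,420 kWh heat; / 3.89 = 3,964 kWh in → × $0.0905 = $358.70
Difference = |$498.61 − $358.70| = $139.91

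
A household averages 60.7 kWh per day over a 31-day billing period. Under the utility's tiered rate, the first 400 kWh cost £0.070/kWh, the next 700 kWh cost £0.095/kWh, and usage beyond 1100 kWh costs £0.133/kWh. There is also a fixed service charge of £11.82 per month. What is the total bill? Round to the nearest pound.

Usage = 60.7 kWh/day × 31 days = 1881.7 kWh
First 400 kWh × £0.070 = £28.00
Next 700 kWh × £0.095 = £66.50
Remaining 781.7 kWh × £0.133 = £103.97
Energy charge = £198.47; + service £11.82 = £210.29 ≈ £210

£210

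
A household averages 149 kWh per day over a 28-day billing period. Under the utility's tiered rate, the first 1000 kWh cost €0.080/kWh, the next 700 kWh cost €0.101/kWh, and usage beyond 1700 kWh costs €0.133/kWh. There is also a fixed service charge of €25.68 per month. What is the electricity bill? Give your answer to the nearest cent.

€505.16

Usage = 149 kWh/day × 28 days = 4172 kWh
First 1000 kWh × €0.080 = €80.00
Next 700 kWh × €0.101 = €70.70
Remaining 2472 kWh × €0.133 = €328.78
Energy charge = €479.48; + service €25.68 = €505.16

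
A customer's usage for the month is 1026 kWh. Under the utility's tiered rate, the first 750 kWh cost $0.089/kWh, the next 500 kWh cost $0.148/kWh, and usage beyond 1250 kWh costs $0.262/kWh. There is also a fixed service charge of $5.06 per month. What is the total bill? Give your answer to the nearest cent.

First 750 kWh × $0.089 = $66.75
Next 276 kWh × $0.148 = $40.85
Remaining tier: 0 kWh (not reached)
Energy charge = $107.60; + service $5.06 = $112.66

$112.66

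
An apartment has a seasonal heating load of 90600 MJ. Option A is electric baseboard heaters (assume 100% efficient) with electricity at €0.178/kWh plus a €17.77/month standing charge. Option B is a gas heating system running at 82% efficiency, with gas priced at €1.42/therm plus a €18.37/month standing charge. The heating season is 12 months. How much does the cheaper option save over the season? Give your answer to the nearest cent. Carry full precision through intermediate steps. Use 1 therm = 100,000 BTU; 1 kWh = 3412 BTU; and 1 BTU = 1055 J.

Heat load = 90600 MJ = 90,600,000,000 J / 1055 = 85,876,777 BTU
Gas: input = 85,876,777 / 0.82 = 104,727,777 BTU = 1,047 therm → 1,047 × €1.42 = €1,487.13; + 12 × €18.37 standing = €1,707.57
Electric: 85,876,777 BTU / 3412 = 25,170 kWh → × €0.178 = €4,480.09; + 12 × €17.77 standing = €4,693.33
Difference = |€1,707.57 − €4,693.33| = €2,985.76

€2985.76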